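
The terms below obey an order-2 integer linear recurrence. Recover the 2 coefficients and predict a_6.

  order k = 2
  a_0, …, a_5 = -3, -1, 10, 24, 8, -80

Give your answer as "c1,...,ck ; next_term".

2,-4 ; -192

  a_2 = 2·-1 + -4·-3 = 10
  a_3 = 2·10 + -4·-1 = 24
  a_4 = 2·24 + -4·10 = 8
  a_5 = 2·8 + -4·24 = -80
  a_6 = 2·-80 + -4·8 = -192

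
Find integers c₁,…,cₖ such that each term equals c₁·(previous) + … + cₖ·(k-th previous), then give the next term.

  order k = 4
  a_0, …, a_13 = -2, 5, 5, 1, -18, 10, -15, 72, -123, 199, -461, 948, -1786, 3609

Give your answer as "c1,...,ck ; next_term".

  a_4 = -2·1 + -1·5 + -3·5 + -2·-2 = -18
  a_5 = -2·-18 + -1·1 + -3·5 + -2·5 = 10
  a_6 = -2·10 + -1·-18 + -3·1 + -2·5 = -15
  a_7 = -2·-15 + -1·10 + -3·-18 + -2·1 = 72
  a_8 = -2·72 + -1·-15 + -3·10 + -2·-18 = -123
  a_9 = -2·-123 + -1·72 + -3·-15 + -2·10 = 199
  a_10 = -2·199 + -1·-123 + -3·72 + -2·-15 = -461
  a_11 = -2·-461 + -1·199 + -3·-123 + -2·72 = 948
  a_12 = -2·948 + -1·-461 + -3·199 + -2·-123 = -1786
  a_13 = -2·-1786 + -1·948 + -3·-461 + -2·199 = 3609
  a_14 = -2·3609 + -1·-1786 + -3·948 + -2·-461 = -7354

-2,-1,-3,-2 ; -7354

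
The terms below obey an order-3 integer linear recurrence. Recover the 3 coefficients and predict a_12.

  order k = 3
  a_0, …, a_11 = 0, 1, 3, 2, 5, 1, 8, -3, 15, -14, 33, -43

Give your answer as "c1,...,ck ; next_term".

  a_3 = 0·3 + 2·1 + -1·0 = 2
  a_4 = 0·2 + 2·3 + -1·1 = 5
  a_5 = 0·5 + 2·2 + -1·3 = 1
  a_6 = 0·1 + 2·5 + -1·2 = 8
  a_7 = 0·8 + 2·1 + -1·5 = -3
  a_8 = 0·-3 + 2·8 + -1·1 = 15
  a_9 = 0·15 + 2·-3 + -1·8 = -14
  a_10 = 0·-14 + 2·15 + -1·-3 = 33
  a_11 = 0·33 + 2·-14 + -1·15 = -43
  a_12 = 0·-43 + 2·33 + -1·-14 = 80

0,2,-1 ; 80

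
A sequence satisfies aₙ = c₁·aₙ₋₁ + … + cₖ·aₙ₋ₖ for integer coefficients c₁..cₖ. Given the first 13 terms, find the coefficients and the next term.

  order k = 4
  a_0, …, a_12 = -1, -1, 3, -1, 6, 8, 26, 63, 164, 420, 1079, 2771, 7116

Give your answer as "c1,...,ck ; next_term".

2,2,-1,-1 ; 18275

  a_4 = 2·-1 + 2·3 + -1·-1 + -1·-1 = 6
  a_5 = 2·6 + 2·-1 + -1·3 + -1·-1 = 8
  a_6 = 2·8 + 2·6 + -1·-1 + -1·3 = 26
  a_7 = 2·26 + 2·8 + -1·6 + -1·-1 = 63
  a_8 = 2·63 + 2·26 + -1·8 + -1·6 = 164
  a_9 = 2·164 + 2·63 + -1·26 + -1·8 = 420
  a_10 = 2·420 + 2·164 + -1·63 + -1·26 = 1079
  a_11 = 2·1079 + 2·420 + -1·164 + -1·63 = 2771
  a_12 = 2·2771 + 2·1079 + -1·420 + -1·164 = 7116
  a_13 = 2·7116 + 2·2771 + -1·1079 + -1·420 = 18275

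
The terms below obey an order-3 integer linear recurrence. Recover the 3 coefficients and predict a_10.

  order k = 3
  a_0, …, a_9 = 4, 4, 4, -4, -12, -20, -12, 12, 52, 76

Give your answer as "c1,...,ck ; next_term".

1,0,-2 ; 52

  a_3 = 1·4 + 0·4 + -2·4 = -4
  a_4 = 1·-4 + 0·4 + -2·4 = -12
  a_5 = 1·-12 + 0·-4 + -2·4 = -20
  a_6 = 1·-20 + 0·-12 + -2·-4 = -12
  a_7 = 1·-12 + 0·-20 + -2·-12 = 12
  a_8 = 1·12 + 0·-12 + -2·-20 = 52
  a_9 = 1·52 + 0·12 + -2·-12 = 76
  a_10 = 1·76 + 0·52 + -2·12 = 52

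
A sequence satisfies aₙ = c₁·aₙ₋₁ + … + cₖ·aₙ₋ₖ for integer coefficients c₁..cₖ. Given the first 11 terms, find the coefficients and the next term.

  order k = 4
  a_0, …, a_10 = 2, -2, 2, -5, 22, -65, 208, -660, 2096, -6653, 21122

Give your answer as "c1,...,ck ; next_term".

  a_4 = -2·-5 + 3·2 + -2·-2 + 1·2 = 22
  a_5 = -2·22 + 3·-5 + -2·2 + 1·-2 = -65
  a_6 = -2·-65 + 3·22 + -2·-5 + 1·2 = 208
  a_7 = -2·208 + 3·-65 + -2·22 + 1·-5 = -660
  a_8 = -2·-660 + 3·208 + -2·-65 + 1·22 = 2096
  a_9 = -2·2096 + 3·-660 + -2·208 + 1·-65 = -6653
  a_10 = -2·-6653 + 3·2096 + -2·-660 + 1·208 = 21122
  a_11 = -2·21122 + 3·-6653 + -2·2096 + 1·-660 = -67055

-2,3,-2,1 ; -67055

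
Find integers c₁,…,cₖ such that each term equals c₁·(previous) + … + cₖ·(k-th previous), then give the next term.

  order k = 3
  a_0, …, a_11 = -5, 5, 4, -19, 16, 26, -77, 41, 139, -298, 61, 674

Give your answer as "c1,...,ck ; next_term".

  a_3 = -1·4 + -2·5 + 1·-5 = -19
  a_4 = -1·-19 + -2·4 + 1·5 = 16
  a_5 = -1·16 + -2·-19 + 1·4 = 26
  a_6 = -1·26 + -2·16 + 1·-19 = -77
  a_7 = -1·-77 + -2·26 + 1·16 = 41
  a_8 = -1·41 + -2·-77 + 1·26 = 139
  a_9 = -1·139 + -2·41 + 1·-77 = -298
  a_10 = -1·-298 + -2·139 + 1·41 = 61
  a_11 = -1·61 + -2·-298 + 1·139 = 674
  a_12 = -1·674 + -2·61 + 1·-298 = -1094

-1,-2,1 ; -1094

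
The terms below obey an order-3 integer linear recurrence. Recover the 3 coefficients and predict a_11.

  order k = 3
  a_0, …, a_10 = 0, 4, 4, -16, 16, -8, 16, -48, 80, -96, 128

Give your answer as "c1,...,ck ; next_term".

  a_3 = -2·4 + -2·4 + -2·0 = -16
  a_4 = -2·-16 + -2·4 + -2·4 = 16
  a_5 = -2·16 + -2·-16 + -2·4 = -8
  a_6 = -2·-8 + -2·16 + -2·-16 = 16
  a_7 = -2·16 + -2·-8 + -2·16 = -48
  a_8 = -2·-48 + -2·16 + -2·-8 = 80
  a_9 = -2·80 + -2·-48 + -2·16 = -96
  a_10 = -2·-96 + -2·80 + -2·-48 = 128
  a_11 = -2·128 + -2·-96 + -2·80 = -224

-2,-2,-2 ; -224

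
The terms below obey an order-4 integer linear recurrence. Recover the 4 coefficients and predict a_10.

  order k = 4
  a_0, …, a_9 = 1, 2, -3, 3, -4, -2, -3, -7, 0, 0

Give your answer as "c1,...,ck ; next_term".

  a_4 = 1·3 + 1·-3 + -1·2 + -2·1 = -4
  a_5 = 1·-4 + 1·3 + -1·-3 + -2·2 = -2
  a_6 = 1·-2 + 1·-4 + -1·3 + -2·-3 = -3
  a_7 = 1·-3 + 1·-2 + -1·-4 + -2·3 = -7
  a_8 = 1·-7 + 1·-3 + -1·-2 + -2·-4 = 0
  a_9 = 1·0 + 1·-7 + -1·-3 + -2·-2 = 0
  a_10 = 1·0 + 1·0 + -1·-7 + -2·-3 = 13

1,1,-1,-2 ; 13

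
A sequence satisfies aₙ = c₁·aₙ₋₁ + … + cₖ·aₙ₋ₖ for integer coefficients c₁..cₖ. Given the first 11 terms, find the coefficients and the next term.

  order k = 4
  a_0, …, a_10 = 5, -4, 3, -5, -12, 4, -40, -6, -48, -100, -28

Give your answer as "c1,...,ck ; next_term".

0,2,2,-2 ; -284

  a_4 = 0·-5 + 2·3 + 2·-4 + -2·5 = -12
  a_5 = 0·-12 + 2·-5 + 2·3 + -2·-4 = 4
  a_6 = 0·4 + 2·-12 + 2·-5 + -2·3 = -40
  a_7 = 0·-40 + 2·4 + 2·-12 + -2·-5 = -6
  a_8 = 0·-6 + 2·-40 + 2·4 + -2·-12 = -48
  a_9 = 0·-48 + 2·-6 + 2·-40 + -2·4 = -100
  a_10 = 0·-100 + 2·-48 + 2·-6 + -2·-40 = -28
  a_11 = 0·-28 + 2·-100 + 2·-48 + -2·-6 = -284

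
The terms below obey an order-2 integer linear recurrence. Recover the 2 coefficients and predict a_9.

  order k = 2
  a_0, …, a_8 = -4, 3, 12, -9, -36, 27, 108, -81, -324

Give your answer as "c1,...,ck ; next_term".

  a_2 = 0·3 + -3·-4 = 12
  a_3 = 0·12 + -3·3 = -9
  a_4 = 0·-9 + -3·12 = -36
  a_5 = 0·-36 + -3·-9 = 27
  a_6 = 0·27 + -3·-36 = 108
  a_7 = 0·108 + -3·27 = -81
  a_8 = 0·-81 + -3·108 = -324
  a_9 = 0·-324 + -3·-81 = 243

0,-3 ; 243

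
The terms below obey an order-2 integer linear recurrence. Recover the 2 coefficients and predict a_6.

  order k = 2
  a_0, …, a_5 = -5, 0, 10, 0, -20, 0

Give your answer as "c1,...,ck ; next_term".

  a_2 = 0·0 + -2·-5 = 10
  a_3 = 0·10 + -2·0 = 0
  a_4 = 0·0 + -2·10 = -20
  a_5 = 0·-20 + -2·0 = 0
  a_6 = 0·0 + -2·-20 = 40

0,-2 ; 40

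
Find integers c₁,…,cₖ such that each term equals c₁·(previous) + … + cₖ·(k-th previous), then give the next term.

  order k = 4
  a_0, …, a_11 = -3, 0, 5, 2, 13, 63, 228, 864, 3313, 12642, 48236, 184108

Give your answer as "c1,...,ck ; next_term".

3,2,4,1 ; 702677

  a_4 = 3·2 + 2·5 + 4·0 + 1·-3 = 13
  a_5 = 3·13 + 2·2 + 4·5 + 1·0 = 63
  a_6 = 3·63 + 2·13 + 4·2 + 1·5 = 228
  a_7 = 3·228 + 2·63 + 4·13 + 1·2 = 864
  a_8 = 3·864 + 2·228 + 4·63 + 1·13 = 3313
  a_9 = 3·3313 + 2·864 + 4·228 + 1·63 = 12642
  a_10 = 3·12642 + 2·3313 + 4·864 + 1·228 = 48236
  a_11 = 3·48236 + 2·12642 + 4·3313 + 1·864 = 184108
  a_12 = 3·184108 + 2·48236 + 4·12642 + 1·3313 = 702677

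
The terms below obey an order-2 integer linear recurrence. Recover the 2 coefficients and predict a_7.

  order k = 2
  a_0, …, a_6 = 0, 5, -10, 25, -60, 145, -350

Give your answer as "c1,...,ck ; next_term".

  a_2 = -2·5 + 1·0 = -10
  a_3 = -2·-10 + 1·5 = 25
  a_4 = -2·25 + 1·-10 = -60
  a_5 = -2·-60 + 1·25 = 145
  a_6 = -2·145 + 1·-60 = -350
  a_7 = -2·-350 + 1·145 = 845

-2,1 ; 845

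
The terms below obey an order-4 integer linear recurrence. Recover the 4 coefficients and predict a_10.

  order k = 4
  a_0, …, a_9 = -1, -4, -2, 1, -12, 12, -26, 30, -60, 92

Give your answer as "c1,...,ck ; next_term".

  a_4 = -2·1 + 0·-2 + 2·-4 + 2·-1 = -12
  a_5 = -2·-12 + 0·1 + 2·-2 + 2·-4 = 12
  a_6 = -2·12 + 0·-12 + 2·1 + 2·-2 = -26
  a_7 = -2·-26 + 0·12 + 2·-12 + 2·1 = 30
  a_8 = -2·30 + 0·-26 + 2·12 + 2·-12 = -60
  a_9 = -2·-60 + 0·30 + 2·-26 + 2·12 = 92
  a_10 = -2·92 + 0·-60 + 2·30 + 2·-26 = -176

-2,0,2,2 ; -176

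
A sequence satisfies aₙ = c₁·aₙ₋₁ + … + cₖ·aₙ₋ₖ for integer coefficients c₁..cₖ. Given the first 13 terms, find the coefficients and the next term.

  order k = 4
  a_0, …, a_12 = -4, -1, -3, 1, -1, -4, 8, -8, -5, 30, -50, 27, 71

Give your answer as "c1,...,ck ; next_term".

  a_4 = -2·1 + -2·-3 + 1·-1 + 1·-4 = -1
  a_5 = -2·-1 + -2·1 + 1·-3 + 1·-1 = -4
  a_6 = -2·-4 + -2·-1 + 1·1 + 1·-3 = 8
  a_7 = -2·8 + -2·-4 + 1·-1 + 1·1 = -8
  a_8 = -2·-8 + -2·8 + 1·-4 + 1·-1 = -5
  a_9 = -2·-5 + -2·-8 + 1·8 + 1·-4 = 30
  a_10 = -2·30 + -2·-5 + 1·-8 + 1·8 = -50
  a_11 = -2·-50 + -2·30 + 1·-5 + 1·-8 = 27
  a_12 = -2·27 + -2·-50 + 1·30 + 1·-5 = 71
  a_13 = -2·71 + -2·27 + 1·-50 + 1·30 = -216

-2,-2,1,1 ; -216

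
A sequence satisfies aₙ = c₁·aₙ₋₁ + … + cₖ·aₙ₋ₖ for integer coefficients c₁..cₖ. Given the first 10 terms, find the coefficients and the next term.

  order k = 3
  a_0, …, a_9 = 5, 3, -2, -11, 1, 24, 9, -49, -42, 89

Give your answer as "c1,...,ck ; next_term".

  a_3 = 0·-2 + -2·3 + -1·5 = -11
  a_4 = 0·-11 + -2·-2 + -1·3 = 1
  a_5 = 0·1 + -2·-11 + -1·-2 = 24
  a_6 = 0·24 + -2·1 + -1·-11 = 9
  a_7 = 0·9 + -2·24 + -1·1 = -49
  a_8 = 0·-49 + -2·9 + -1·24 = -42
  a_9 = 0·-42 + -2·-49 + -1·9 = 89
  a_10 = 0·89 + -2·-42 + -1·-49 = 133

0,-2,-1 ; 133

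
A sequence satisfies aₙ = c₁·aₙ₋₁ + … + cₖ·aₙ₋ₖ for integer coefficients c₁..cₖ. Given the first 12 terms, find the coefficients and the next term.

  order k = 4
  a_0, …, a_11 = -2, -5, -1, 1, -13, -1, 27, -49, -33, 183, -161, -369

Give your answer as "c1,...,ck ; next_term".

  a_4 = -1·1 + -2·-1 + 2·-5 + 2·-2 = -13
  a_5 = -1·-13 + -2·1 + 2·-1 + 2·-5 = -1
  a_6 = -1·-1 + -2·-13 + 2·1 + 2·-1 = 27
  a_7 = -1·27 + -2·-1 + 2·-13 + 2·1 = -49
  a_8 = -1·-49 + -2·27 + 2·-1 + 2·-13 = -33
  a_9 = -1·-33 + -2·-49 + 2·27 + 2·-1 = 183
  a_10 = -1·183 + -2·-33 + 2·-49 + 2·27 = -161
  a_11 = -1·-161 + -2·183 + 2·-33 + 2·-49 = -369
  a_12 = -1·-369 + -2·-161 + 2·183 + 2·-33 = 991

-1,-2,2,2 ; 991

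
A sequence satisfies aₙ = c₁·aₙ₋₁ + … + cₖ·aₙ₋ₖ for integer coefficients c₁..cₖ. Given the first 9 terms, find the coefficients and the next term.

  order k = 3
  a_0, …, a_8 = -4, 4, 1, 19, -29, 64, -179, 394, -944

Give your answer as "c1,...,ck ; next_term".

-1,2,-3 ; 2269

  a_3 = -1·1 + 2·4 + -3·-4 = 19
  a_4 = -1·19 + 2·1 + -3·4 = -29
  a_5 = -1·-29 + 2·19 + -3·1 = 64
  a_6 = -1·64 + 2·-29 + -3·19 = -179
  a_7 = -1·-179 + 2·64 + -3·-29 = 394
  a_8 = -1·394 + 2·-179 + -3·64 = -944
  a_9 = -1·-944 + 2·394 + -3·-179 = 2269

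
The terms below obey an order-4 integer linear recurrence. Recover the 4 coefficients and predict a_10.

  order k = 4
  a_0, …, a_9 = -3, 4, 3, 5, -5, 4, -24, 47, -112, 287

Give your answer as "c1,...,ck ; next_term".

  a_4 = -2·5 + 1·3 + -1·4 + -2·-3 = -5
  a_5 = -2·-5 + 1·5 + -1·3 + -2·4 = 4
  a_6 = -2·4 + 1·-5 + -1·5 + -2·3 = -24
  a_7 = -2·-24 + 1·4 + -1·-5 + -2·5 = 47
  a_8 = -2·47 + 1·-24 + -1·4 + -2·-5 = -112
  a_9 = -2·-112 + 1·47 + -1·-24 + -2·4 = 287
  a_10 = -2·287 + 1·-112 + -1·47 + -2·-24 = -685

-2,1,-1,-2 ; -685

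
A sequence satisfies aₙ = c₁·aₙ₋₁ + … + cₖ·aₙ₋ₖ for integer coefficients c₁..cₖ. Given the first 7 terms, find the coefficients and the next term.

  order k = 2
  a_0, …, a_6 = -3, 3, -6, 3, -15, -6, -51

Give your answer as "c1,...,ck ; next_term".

  a_2 = 1·3 + 3·-3 = -6
  a_3 = 1·-6 + 3·3 = 3
  a_4 = 1·3 + 3·-6 = -15
  a_5 = 1·-15 + 3·3 = -6
  a_6 = 1·-6 + 3·-15 = -51
  a_7 = 1·-51 + 3·-6 = -69

1,3 ; -69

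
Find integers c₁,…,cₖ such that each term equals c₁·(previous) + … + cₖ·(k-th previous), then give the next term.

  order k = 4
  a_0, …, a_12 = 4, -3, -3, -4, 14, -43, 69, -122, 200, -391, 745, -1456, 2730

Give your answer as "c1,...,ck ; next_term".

  a_4 = -2·-4 + 0·-3 + 2·-3 + 3·4 = 14
  a_5 = -2·14 + 0·-4 + 2·-3 + 3·-3 = -43
  a_6 = -2·-43 + 0·14 + 2·-4 + 3·-3 = 69
  a_7 = -2·69 + 0·-43 + 2·14 + 3·-4 = -122
  a_8 = -2·-122 + 0·69 + 2·-43 + 3·14 = 200
  a_9 = -2·200 + 0·-122 + 2·69 + 3·-43 = -391
  a_10 = -2·-391 + 0·200 + 2·-122 + 3·69 = 745
  a_11 = -2·745 + 0·-391 + 2·200 + 3·-122 = -1456
  a_12 = -2·-1456 + 0·745 + 2·-391 + 3·200 = 2730
  a_13 = -2·2730 + 0·-1456 + 2·745 + 3·-391 = -5143

-2,0,2,3 ; -5143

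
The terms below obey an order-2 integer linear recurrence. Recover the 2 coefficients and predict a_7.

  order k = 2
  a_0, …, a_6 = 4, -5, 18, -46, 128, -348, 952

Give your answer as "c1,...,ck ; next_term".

  a_2 = -2·-5 + 2·4 = 18
  a_3 = -2·18 + 2·-5 = -46
  a_4 = -2·-46 + 2·18 = 128
  a_5 = -2·128 + 2·-46 = -348
  a_6 = -2·-348 + 2·128 = 952
  a_7 = -2·952 + 2·-348 = -2600

-2,2 ; -2600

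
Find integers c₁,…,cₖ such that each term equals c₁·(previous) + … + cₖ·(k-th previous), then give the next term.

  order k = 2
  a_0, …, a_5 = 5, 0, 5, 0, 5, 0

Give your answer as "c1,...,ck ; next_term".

0,1 ; 5

  a_2 = 0·0 + 1·5 = 5
  a_3 = 0·5 + 1·0 = 0
  a_4 = 0·0 + 1·5 = 5
  a_5 = 0·5 + 1·0 = 0
  a_6 = 0·0 + 1·5 = 5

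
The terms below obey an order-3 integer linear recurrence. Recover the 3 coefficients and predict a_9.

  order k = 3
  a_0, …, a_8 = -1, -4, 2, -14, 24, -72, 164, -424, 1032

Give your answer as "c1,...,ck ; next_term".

  a_3 = -2·2 + 2·-4 + 2·-1 = -14
  a_4 = -2·-14 + 2·2 + 2·-4 = 24
  a_5 = -2·24 + 2·-14 + 2·2 = -72
  a_6 = -2·-72 + 2·24 + 2·-14 = 164
  a_7 = -2·164 + 2·-72 + 2·24 = -424
  a_8 = -2·-424 + 2·164 + 2·-72 = 1032
  a_9 = -2·1032 + 2·-424 + 2·164 = -2584

-2,2,2 ; -2584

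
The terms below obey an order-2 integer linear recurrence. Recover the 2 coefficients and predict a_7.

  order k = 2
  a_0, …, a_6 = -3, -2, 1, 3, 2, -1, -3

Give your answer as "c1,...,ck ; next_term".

  a_2 = 1·-2 + -1·-3 = 1
  a_3 = 1·1 + -1·-2 = 3
  a_4 = 1·3 + -1·1 = 2
  a_5 = 1·2 + -1·3 = -1
  a_6 = 1·-1 + -1·2 = -3
  a_7 = 1·-3 + -1·-1 = -2

1,-1 ; -2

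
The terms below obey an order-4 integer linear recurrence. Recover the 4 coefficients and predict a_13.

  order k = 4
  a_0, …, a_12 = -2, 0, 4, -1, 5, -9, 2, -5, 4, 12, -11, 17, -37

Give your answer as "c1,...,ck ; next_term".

-1,0,-1,-2 ; 24

  a_4 = -1·-1 + 0·4 + -1·0 + -2·-2 = 5
  a_5 = -1·5 + 0·-1 + -1·4 + -2·0 = -9
  a_6 = -1·-9 + 0·5 + -1·-1 + -2·4 = 2
  a_7 = -1·2 + 0·-9 + -1·5 + -2·-1 = -5
  a_8 = -1·-5 + 0·2 + -1·-9 + -2·5 = 4
  a_9 = -1·4 + 0·-5 + -1·2 + -2·-9 = 12
  a_10 = -1·12 + 0·4 + -1·-5 + -2·2 = -11
  a_11 = -1·-11 + 0·12 + -1·4 + -2·-5 = 17
  a_12 = -1·17 + 0·-11 + -1·12 + -2·4 = -37
  a_13 = -1·-37 + 0·17 + -1·-11 + -2·12 = 24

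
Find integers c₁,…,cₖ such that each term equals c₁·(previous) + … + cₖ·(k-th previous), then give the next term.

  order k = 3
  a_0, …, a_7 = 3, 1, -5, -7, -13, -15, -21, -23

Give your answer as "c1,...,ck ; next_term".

1,1,-1 ; -29

  a_3 = 1·-5 + 1·1 + -1·3 = -7
  a_4 = 1·-7 + 1·-5 + -1·1 = -13
  a_5 = 1·-13 + 1·-7 + -1·-5 = -15
  a_6 = 1·-15 + 1·-13 + -1·-7 = -21
  a_7 = 1·-21 + 1·-15 + -1·-13 = -23
  a_8 = 1·-23 + 1·-21 + -1·-15 = -29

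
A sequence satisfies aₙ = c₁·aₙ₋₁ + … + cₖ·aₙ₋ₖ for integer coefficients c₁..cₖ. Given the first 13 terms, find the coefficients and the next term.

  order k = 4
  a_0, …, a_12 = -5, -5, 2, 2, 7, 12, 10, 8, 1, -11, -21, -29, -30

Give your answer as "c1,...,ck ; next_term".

  a_4 = 1·2 + 0·2 + 0·-5 + -1·-5 = 7
  a_5 = 1·7 + 0·2 + 0·2 + -1·-5 = 12
  a_6 = 1·12 + 0·7 + 0·2 + -1·2 = 10
  a_7 = 1·10 + 0·12 + 0·7 + -1·2 = 8
  a_8 = 1·8 + 0·10 + 0·12 + -1·7 = 1
  a_9 = 1·1 + 0·8 + 0·10 + -1·12 = -11
  a_10 = 1·-11 + 0·1 + 0·8 + -1·10 = -21
  a_11 = 1·-21 + 0·-11 + 0·1 + -1·8 = -29
  a_12 = 1·-29 + 0·-21 + 0·-11 + -1·1 = -30
  a_13 = 1·-30 + 0·-29 + 0·-21 + -1·-11 = -19

1,0,0,-1 ; -19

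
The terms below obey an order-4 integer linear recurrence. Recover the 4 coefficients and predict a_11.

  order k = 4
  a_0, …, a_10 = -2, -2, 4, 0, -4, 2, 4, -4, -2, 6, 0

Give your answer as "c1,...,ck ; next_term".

  a_4 = 0·0 + 0·4 + 1·-2 + 1·-2 = -4
  a_5 = 0·-4 + 0·0 + 1·4 + 1·-2 = 2
  a_6 = 0·2 + 0·-4 + 1·0 + 1·4 = 4
  a_7 = 0·4 + 0·2 + 1·-4 + 1·0 = -4
  a_8 = 0·-4 + 0·4 + 1·2 + 1·-4 = -2
  a_9 = 0·-2 + 0·-4 + 1·4 + 1·2 = 6
  a_10 = 0·6 + 0·-2 + 1·-4 + 1·4 = 0
  a_11 = 0·0 + 0·6 + 1·-2 + 1·-4 = -6

0,0,1,1 ; -6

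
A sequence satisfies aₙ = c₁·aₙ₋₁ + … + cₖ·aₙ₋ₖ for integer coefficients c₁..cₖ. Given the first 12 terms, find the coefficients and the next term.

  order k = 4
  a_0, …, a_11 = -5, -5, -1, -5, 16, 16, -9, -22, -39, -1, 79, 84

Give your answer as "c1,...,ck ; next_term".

  a_4 = 0·-5 + -1·-1 + -1·-5 + -2·-5 = 16
  a_5 = 0·16 + -1·-5 + -1·-1 + -2·-5 = 16
  a_6 = 0·16 + -1·16 + -1·-5 + -2·-1 = -9
  a_7 = 0·-9 + -1·16 + -1·16 + -2·-5 = -22
  a_8 = 0·-22 + -1·-9 + -1·16 + -2·16 = -39
  a_9 = 0·-39 + -1·-22 + -1·-9 + -2·16 = -1
  a_10 = 0·-1 + -1·-39 + -1·-22 + -2·-9 = 79
  a_11 = 0·79 + -1·-1 + -1·-39 + -2·-22 = 84
  a_12 = 0·84 + -1·79 + -1·-1 + -2·-39 = 0

0,-1,-1,-2 ; 0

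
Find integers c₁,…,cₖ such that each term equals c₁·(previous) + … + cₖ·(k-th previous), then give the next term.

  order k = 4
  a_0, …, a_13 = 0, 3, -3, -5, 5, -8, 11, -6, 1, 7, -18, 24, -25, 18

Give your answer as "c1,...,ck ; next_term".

  a_4 = -1·-5 + 0·-3 + 0·3 + -1·0 = 5
  a_5 = -1·5 + 0·-5 + 0·-3 + -1·3 = -8
  a_6 = -1·-8 + 0·5 + 0·-5 + -1·-3 = 11
  a_7 = -1·11 + 0·-8 + 0·5 + -1·-5 = -6
  a_8 = -1·-6 + 0·11 + 0·-8 + -1·5 = 1
  a_9 = -1·1 + 0·-6 + 0·11 + -1·-8 = 7
  a_10 = -1·7 + 0·1 + 0·-6 + -1·11 = -18
  a_11 = -1·-18 + 0·7 + 0·1 + -1·-6 = 24
  a_12 = -1·24 + 0·-18 + 0·7 + -1·1 = -25
  a_13 = -1·-25 + 0·24 + 0·-18 + -1·7 = 18
  a_14 = -1·18 + 0·-25 + 0·24 + -1·-18 = 0

-1,0,0,-1 ; 0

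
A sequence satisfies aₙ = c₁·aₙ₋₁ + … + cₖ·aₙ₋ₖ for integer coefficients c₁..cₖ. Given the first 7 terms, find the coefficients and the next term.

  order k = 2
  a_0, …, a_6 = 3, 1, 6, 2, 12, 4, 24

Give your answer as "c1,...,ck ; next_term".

  a_2 = 0·1 + 2·3 = 6
  a_3 = 0·6 + 2·1 = 2
  a_4 = 0·2 + 2·6 = 12
  a_5 = 0·12 + 2·2 = 4
  a_6 = 0·4 + 2·12 = 24
  a_7 = 0·24 + 2·4 = 8

0,2 ; 8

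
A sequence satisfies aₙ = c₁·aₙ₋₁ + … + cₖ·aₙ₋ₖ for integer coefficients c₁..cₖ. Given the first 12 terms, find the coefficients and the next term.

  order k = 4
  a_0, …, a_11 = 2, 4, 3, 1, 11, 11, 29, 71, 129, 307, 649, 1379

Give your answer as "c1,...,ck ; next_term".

1,2,2,-2 ; 3033

  a_4 = 1·1 + 2·3 + 2·4 + -2·2 = 11
  a_5 = 1·11 + 2·1 + 2·3 + -2·4 = 11
  a_6 = 1·11 + 2·11 + 2·1 + -2·3 = 29
  a_7 = 1·29 + 2·11 + 2·11 + -2·1 = 71
  a_8 = 1·71 + 2·29 + 2·11 + -2·11 = 129
  a_9 = 1·129 + 2·71 + 2·29 + -2·11 = 307
  a_10 = 1·307 + 2·129 + 2·71 + -2·29 = 649
  a_11 = 1·649 + 2·307 + 2·129 + -2·71 = 1379
  a_12 = 1·1379 + 2·649 + 2·307 + -2·129 = 3033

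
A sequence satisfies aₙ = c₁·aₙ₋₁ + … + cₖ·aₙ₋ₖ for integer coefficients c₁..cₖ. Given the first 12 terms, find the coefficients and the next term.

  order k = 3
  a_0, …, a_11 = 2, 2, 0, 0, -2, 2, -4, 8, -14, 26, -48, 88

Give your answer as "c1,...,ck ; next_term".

-1,1,-1 ; -162

  a_3 = -1·0 + 1·2 + -1·2 = 0
  a_4 = -1·0 + 1·0 + -1·2 = -2
  a_5 = -1·-2 + 1·0 + -1·0 = 2
  a_6 = -1·2 + 1·-2 + -1·0 = -4
  a_7 = -1·-4 + 1·2 + -1·-2 = 8
  a_8 = -1·8 + 1·-4 + -1·2 = -14
  a_9 = -1·-14 + 1·8 + -1·-4 = 26
  a_10 = -1·26 + 1·-14 + -1·8 = -48
  a_11 = -1·-48 + 1·26 + -1·-14 = 88
  a_12 = -1·88 + 1·-48 + -1·26 = -162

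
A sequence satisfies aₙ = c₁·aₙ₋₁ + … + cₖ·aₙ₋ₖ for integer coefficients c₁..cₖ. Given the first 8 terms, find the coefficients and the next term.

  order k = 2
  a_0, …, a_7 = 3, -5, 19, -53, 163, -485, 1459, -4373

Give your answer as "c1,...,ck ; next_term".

-2,3 ; 13123

  a_2 = -2·-5 + 3·3 = 19
  a_3 = -2·19 + 3·-5 = -53
  a_4 = -2·-53 + 3·19 = 163
  a_5 = -2·163 + 3·-53 = -485
  a_6 = -2·-485 + 3·163 = 1459
  a_7 = -2·1459 + 3·-485 = -4373
  a_8 = -2·-4373 + 3·1459 = 13123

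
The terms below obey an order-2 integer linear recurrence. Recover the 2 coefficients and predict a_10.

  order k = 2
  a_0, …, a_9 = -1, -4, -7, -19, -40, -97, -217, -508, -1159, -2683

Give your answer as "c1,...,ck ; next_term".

1,3 ; -6160

  a_2 = 1·-4 + 3·-1 = -7
  a_3 = 1·-7 + 3·-4 = -19
  a_4 = 1·-19 + 3·-7 = -40
  a_5 = 1·-40 + 3·-19 = -97
  a_6 = 1·-97 + 3·-40 = -217
  a_7 = 1·-217 + 3·-97 = -508
  a_8 = 1·-508 + 3·-217 = -1159
  a_9 = 1·-1159 + 3·-508 = -2683
  a_10 = 1·-2683 + 3·-1159 = -6160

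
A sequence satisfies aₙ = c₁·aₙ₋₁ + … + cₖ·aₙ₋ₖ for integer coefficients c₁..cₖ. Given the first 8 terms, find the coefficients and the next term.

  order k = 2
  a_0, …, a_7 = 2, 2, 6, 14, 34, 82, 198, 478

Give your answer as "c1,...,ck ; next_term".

  a_2 = 2·2 + 1·2 = 6
  a_3 = 2·6 + 1·2 = 14
  a_4 = 2·14 + 1·6 = 34
  a_5 = 2·34 + 1·14 = 82
  a_6 = 2·82 + 1·34 = 198
  a_7 = 2·198 + 1·82 = 478
  a_8 = 2·478 + 1·198 = 1154

2,1 ; 1154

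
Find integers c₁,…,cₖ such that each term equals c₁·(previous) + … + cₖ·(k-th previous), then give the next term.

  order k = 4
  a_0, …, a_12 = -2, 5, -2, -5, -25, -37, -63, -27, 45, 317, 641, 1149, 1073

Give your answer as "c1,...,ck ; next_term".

  a_4 = 1·-5 + 2·-2 + -4·5 + -2·-2 = -25
  a_5 = 1·-25 + 2·-5 + -4·-2 + -2·5 = -37
  a_6 = 1·-37 + 2·-25 + -4·-5 + -2·-2 = -63
  a_7 = 1·-63 + 2·-37 + -4·-25 + -2·-5 = -27
  a_8 = 1·-27 + 2·-63 + -4·-37 + -2·-25 = 45
  a_9 = 1·45 + 2·-27 + -4·-63 + -2·-37 = 317
  a_10 = 1·317 + 2·45 + -4·-27 + -2·-63 = 641
  a_11 = 1·641 + 2·317 + -4·45 + -2·-27 = 1149
  a_12 = 1·1149 + 2·641 + -4·317 + -2·45 = 1073
  a_13 = 1·1073 + 2·1149 + -4·641 + -2·317 = 173

1,2,-4,-2 ; 173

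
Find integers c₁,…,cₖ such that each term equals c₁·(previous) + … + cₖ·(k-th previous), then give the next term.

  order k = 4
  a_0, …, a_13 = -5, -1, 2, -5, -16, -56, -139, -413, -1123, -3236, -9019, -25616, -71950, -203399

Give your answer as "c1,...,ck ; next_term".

2,3,-3,3 ; -572857

  a_4 = 2·-5 + 3·2 + -3·-1 + 3·-5 = -16
  a_5 = 2·-16 + 3·-5 + -3·2 + 3·-1 = -56
  a_6 = 2·-56 + 3·-16 + -3·-5 + 3·2 = -139
  a_7 = 2·-139 + 3·-56 + -3·-16 + 3·-5 = -413
  a_8 = 2·-413 + 3·-139 + -3·-56 + 3·-16 = -1123
  a_9 = 2·-1123 + 3·-413 + -3·-139 + 3·-56 = -3236
  a_10 = 2·-3236 + 3·-1123 + -3·-413 + 3·-139 = -9019
  a_11 = 2·-9019 + 3·-3236 + -3·-1123 + 3·-413 = -25616
  a_12 = 2·-25616 + 3·-9019 + -3·-3236 + 3·-1123 = -71950
  a_13 = 2·-71950 + 3·-25616 + -3·-9019 + 3·-3236 = -203399
  a_14 = 2·-203399 + 3·-71950 + -3·-25616 + 3·-9019 = -572857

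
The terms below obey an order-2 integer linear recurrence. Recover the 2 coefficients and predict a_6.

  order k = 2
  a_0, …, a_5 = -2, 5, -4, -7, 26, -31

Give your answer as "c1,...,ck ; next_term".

-2,-3 ; -16

  a_2 = -2·5 + -3·-2 = -4
  a_3 = -2·-4 + -3·5 = -7
  a_4 = -2·-7 + -3·-4 = 26
  a_5 = -2·26 + -3·-7 = -31
  a_6 = -2·-31 + -3·26 = -16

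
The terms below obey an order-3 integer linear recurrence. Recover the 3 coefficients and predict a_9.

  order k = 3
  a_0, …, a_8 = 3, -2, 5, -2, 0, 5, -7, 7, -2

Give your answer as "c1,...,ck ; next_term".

-1,0,1 ; -5

  a_3 = -1·5 + 0·-2 + 1·3 = -2
  a_4 = -1·-2 + 0·5 + 1·-2 = 0
  a_5 = -1·0 + 0·-2 + 1·5 = 5
  a_6 = -1·5 + 0·0 + 1·-2 = -7
  a_7 = -1·-7 + 0·5 + 1·0 = 7
  a_8 = -1·7 + 0·-7 + 1·5 = -2
  a_9 = -1·-2 + 0·7 + 1·-7 = -5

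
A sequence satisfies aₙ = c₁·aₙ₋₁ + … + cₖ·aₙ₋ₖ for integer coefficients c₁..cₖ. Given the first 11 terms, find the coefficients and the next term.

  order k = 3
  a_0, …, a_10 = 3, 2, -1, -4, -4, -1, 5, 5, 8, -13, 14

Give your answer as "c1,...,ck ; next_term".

-1,2,-3 ; -64

  a_3 = -1·-1 + 2·2 + -3·3 = -4
  a_4 = -1·-4 + 2·-1 + -3·2 = -4
  a_5 = -1·-4 + 2·-4 + -3·-1 = -1
  a_6 = -1·-1 + 2·-4 + -3·-4 = 5
  a_7 = -1·5 + 2·-1 + -3·-4 = 5
  a_8 = -1·5 + 2·5 + -3·-1 = 8
  a_9 = -1·8 + 2·5 + -3·5 = -13
  a_10 = -1·-13 + 2·8 + -3·5 = 14
  a_11 = -1·14 + 2·-13 + -3·8 = -64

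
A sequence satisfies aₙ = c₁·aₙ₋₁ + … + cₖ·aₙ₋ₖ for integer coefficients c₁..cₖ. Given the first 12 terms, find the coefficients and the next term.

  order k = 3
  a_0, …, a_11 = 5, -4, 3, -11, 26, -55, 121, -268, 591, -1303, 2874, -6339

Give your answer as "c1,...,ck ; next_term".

-2,0,-1 ; 13981

  a_3 = -2·3 + 0·-4 + -1·5 = -11
  a_4 = -2·-11 + 0·3 + -1·-4 = 26
  a_5 = -2·26 + 0·-11 + -1·3 = -55
  a_6 = -2·-55 + 0·26 + -1·-11 = 121
  a_7 = -2·121 + 0·-55 + -1·26 = -268
  a_8 = -2·-268 + 0·121 + -1·-55 = 591
  a_9 = -2·591 + 0·-268 + -1·121 = -1303
  a_10 = -2·-1303 + 0·591 + -1·-268 = 2874
  a_11 = -2·2874 + 0·-1303 + -1·591 = -6339
  a_12 = -2·-6339 + 0·2874 + -1·-1303 = 13981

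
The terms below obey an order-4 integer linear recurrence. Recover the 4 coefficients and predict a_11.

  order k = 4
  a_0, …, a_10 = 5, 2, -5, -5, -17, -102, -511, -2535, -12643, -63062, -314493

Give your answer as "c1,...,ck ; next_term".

4,4,4,3 ; -1568397

  a_4 = 4·-5 + 4·-5 + 4·2 + 3·5 = -17
  a_5 = 4·-17 + 4·-5 + 4·-5 + 3·2 = -102
  a_6 = 4·-102 + 4·-17 + 4·-5 + 3·-5 = -511
  a_7 = 4·-511 + 4·-102 + 4·-17 + 3·-5 = -2535
  a_8 = 4·-2535 + 4·-511 + 4·-102 + 3·-17 = -12643
  a_9 = 4·-12643 + 4·-2535 + 4·-511 + 3·-102 = -63062
  a_10 = 4·-63062 + 4·-12643 + 4·-2535 + 3·-511 = -314493
  a_11 = 4·-314493 + 4·-63062 + 4·-12643 + 3·-2535 = -1568397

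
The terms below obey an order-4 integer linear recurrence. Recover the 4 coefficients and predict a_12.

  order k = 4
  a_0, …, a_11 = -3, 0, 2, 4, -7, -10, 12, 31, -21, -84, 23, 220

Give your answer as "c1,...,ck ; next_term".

  a_4 = 0·4 + -2·2 + -1·0 + 1·-3 = -7
  a_5 = 0·-7 + -2·4 + -1·2 + 1·0 = -10
  a_6 = 0·-10 + -2·-7 + -1·4 + 1·2 = 12
  a_7 = 0·12 + -2·-10 + -1·-7 + 1·4 = 31
  a_8 = 0·31 + -2·12 + -1·-10 + 1·-7 = -21
  a_9 = 0·-21 + -2·31 + -1·12 + 1·-10 = -84
  a_10 = 0·-84 + -2·-21 + -1·31 + 1·12 = 23
  a_11 = 0·23 + -2·-84 + -1·-21 + 1·31 = 220
  a_12 = 0·220 + -2·23 + -1·-84 + 1·-21 = 17

0,-2,-1,1 ; 17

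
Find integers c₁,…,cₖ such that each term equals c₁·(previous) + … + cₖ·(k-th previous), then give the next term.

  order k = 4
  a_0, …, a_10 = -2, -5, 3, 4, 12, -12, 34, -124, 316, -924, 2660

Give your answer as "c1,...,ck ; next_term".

  a_4 = -2·4 + 2·3 + -2·-5 + -2·-2 = 12
  a_5 = -2·12 + 2·4 + -2·3 + -2·-5 = -12
  a_6 = -2·-12 + 2·12 + -2·4 + -2·3 = 34
  a_7 = -2·34 + 2·-12 + -2·12 + -2·4 = -124
  a_8 = -2·-124 + 2·34 + -2·-12 + -2·12 = 316
  a_9 = -2·316 + 2·-124 + -2·34 + -2·-12 = -924
  a_10 = -2·-924 + 2·316 + -2·-124 + -2·34 = 2660
  a_11 = -2·2660 + 2·-924 + -2·316 + -2·-124 = -7552

-2,2,-2,-2 ; -7552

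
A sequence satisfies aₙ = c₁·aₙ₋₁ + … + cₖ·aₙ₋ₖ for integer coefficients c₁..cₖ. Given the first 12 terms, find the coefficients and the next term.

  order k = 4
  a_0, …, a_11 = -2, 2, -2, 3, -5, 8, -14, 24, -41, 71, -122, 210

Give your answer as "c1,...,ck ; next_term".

  a_4 = -1·3 + 1·-2 + -1·2 + -1·-2 = -5
  a_5 = -1·-5 + 1·3 + -1·-2 + -1·2 = 8
  a_6 = -1·8 + 1·-5 + -1·3 + -1·-2 = -14
  a_7 = -1·-14 + 1·8 + -1·-5 + -1·3 = 24
  a_8 = -1·24 + 1·-14 + -1·8 + -1·-5 = -41
  a_9 = -1·-41 + 1·24 + -1·-14 + -1·8 = 71
  a_10 = -1·71 + 1·-41 + -1·24 + -1·-14 = -122
  a_11 = -1·-122 + 1·71 + -1·-41 + -1·24 = 210
  a_12 = -1·210 + 1·-122 + -1·71 + -1·-41 = -362

-1,1,-1,-1 ; -362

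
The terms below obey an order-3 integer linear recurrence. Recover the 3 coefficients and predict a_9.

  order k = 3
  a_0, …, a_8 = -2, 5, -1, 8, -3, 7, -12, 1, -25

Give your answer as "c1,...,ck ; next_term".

  a_3 = 1·-1 + 1·5 + -2·-2 = 8
  a_4 = 1·8 + 1·-1 + -2·5 = -3
  a_5 = 1·-3 + 1·8 + -2·-1 = 7
  a_6 = 1·7 + 1·-3 + -2·8 = -12
  a_7 = 1·-12 + 1·7 + -2·-3 = 1
  a_8 = 1·1 + 1·-12 + -2·7 = -25
  a_9 = 1·-25 + 1·1 + -2·-12 = 0

1,1,-2 ; 0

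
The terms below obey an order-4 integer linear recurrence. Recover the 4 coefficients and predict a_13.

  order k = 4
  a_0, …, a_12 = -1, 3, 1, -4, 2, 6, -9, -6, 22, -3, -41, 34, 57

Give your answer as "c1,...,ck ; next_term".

0,-2,1,-1 ; -106

  a_4 = 0·-4 + -2·1 + 1·3 + -1·-1 = 2
  a_5 = 0·2 + -2·-4 + 1·1 + -1·3 = 6
  a_6 = 0·6 + -2·2 + 1·-4 + -1·1 = -9
  a_7 = 0·-9 + -2·6 + 1·2 + -1·-4 = -6
  a_8 = 0·-6 + -2·-9 + 1·6 + -1·2 = 22
  a_9 = 0·22 + -2·-6 + 1·-9 + -1·6 = -3
  a_10 = 0·-3 + -2·22 + 1·-6 + -1·-9 = -41
  a_11 = 0·-41 + -2·-3 + 1·22 + -1·-6 = 34
  a_12 = 0·34 + -2·-41 + 1·-3 + -1·22 = 57
  a_13 = 0·57 + -2·34 + 1·-41 + -1·-3 = -106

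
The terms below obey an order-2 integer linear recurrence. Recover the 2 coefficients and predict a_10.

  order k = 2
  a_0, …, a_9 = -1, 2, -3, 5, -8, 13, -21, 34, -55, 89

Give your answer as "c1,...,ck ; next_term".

-1,1 ; -144

  a_2 = -1·2 + 1·-1 = -3
  a_3 = -1·-3 + 1·2 = 5
  a_4 = -1·5 + 1·-3 = -8
  a_5 = -1·-8 + 1·5 = 13
  a_6 = -1·13 + 1·-8 = -21
  a_7 = -1·-21 + 1·13 = 34
  a_8 = -1·34 + 1·-21 = -55
  a_9 = -1·-55 + 1·34 = 89
  a_10 = -1·89 + 1·-55 = -144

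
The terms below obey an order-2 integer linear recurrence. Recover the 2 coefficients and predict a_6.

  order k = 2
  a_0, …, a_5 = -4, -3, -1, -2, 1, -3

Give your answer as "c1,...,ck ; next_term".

-1,1 ; 4

  a_2 = -1·-3 + 1·-4 = -1
  a_3 = -1·-1 + 1·-3 = -2
  a_4 = -1·-2 + 1·-1 = 1
  a_5 = -1·1 + 1·-2 = -3
  a_6 = -1·-3 + 1·1 = 4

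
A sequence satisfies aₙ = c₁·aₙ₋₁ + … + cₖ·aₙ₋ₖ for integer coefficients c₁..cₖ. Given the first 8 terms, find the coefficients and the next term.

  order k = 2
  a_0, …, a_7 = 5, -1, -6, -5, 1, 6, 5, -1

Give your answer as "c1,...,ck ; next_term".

1,-1 ; -6

  a_2 = 1·-1 + -1·5 = -6
  a_3 = 1·-6 + -1·-1 = -5
  a_4 = 1·-5 + -1·-6 = 1
  a_5 = 1·1 + -1·-5 = 6
  a_6 = 1·6 + -1·1 = 5
  a_7 = 1·5 + -1·6 = -1
  a_8 = 1·-1 + -1·5 = -6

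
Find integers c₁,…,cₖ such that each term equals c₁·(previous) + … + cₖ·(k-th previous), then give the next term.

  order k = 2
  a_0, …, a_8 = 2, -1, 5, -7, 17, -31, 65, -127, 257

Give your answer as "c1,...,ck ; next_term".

  a_2 = -1·-1 + 2·2 = 5
  a_3 = -1·5 + 2·-1 = -7
  a_4 = -1·-7 + 2·5 = 17
  a_5 = -1·17 + 2·-7 = -31
  a_6 = -1·-31 + 2·17 = 65
  a_7 = -1·65 + 2·-31 = -127
  a_8 = -1·-127 + 2·65 = 257
  a_9 = -1·257 + 2·-127 = -511

-1,2 ; -511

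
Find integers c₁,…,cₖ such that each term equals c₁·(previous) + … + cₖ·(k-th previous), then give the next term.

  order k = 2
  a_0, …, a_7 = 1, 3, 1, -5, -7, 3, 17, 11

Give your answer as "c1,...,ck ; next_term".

  a_2 = 1·3 + -2·1 = 1
  a_3 = 1·1 + -2·3 = -5
  a_4 = 1·-5 + -2·1 = -7
  a_5 = 1·-7 + -2·-5 = 3
  a_6 = 1·3 + -2·-7 = 17
  a_7 = 1·17 + -2·3 = 11
  a_8 = 1·11 + -2·17 = -23

1,-2 ; -23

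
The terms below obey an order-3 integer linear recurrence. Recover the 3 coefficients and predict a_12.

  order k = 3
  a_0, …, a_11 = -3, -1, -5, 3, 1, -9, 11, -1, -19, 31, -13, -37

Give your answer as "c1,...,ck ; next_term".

  a_3 = -1·-5 + -1·-1 + 1·-3 = 3
  a_4 = -1·3 + -1·-5 + 1·-1 = 1
  a_5 = -1·1 + -1·3 + 1·-5 = -9
  a_6 = -1·-9 + -1·1 + 1·3 = 11
  a_7 = -1·11 + -1·-9 + 1·1 = -1
  a_8 = -1·-1 + -1·11 + 1·-9 = -19
  a_9 = -1·-19 + -1·-1 + 1·11 = 31
  a_10 = -1·31 + -1·-19 + 1·-1 = -13
  a_11 = -1·-13 + -1·31 + 1·-19 = -37
  a_12 = -1·-37 + -1·-13 + 1·31 = 81

-1,-1,1 ; 81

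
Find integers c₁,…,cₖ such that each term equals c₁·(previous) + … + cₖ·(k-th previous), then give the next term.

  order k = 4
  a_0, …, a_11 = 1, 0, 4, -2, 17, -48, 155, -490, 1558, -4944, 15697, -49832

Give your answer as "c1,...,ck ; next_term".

  a_4 = -2·-2 + 3·4 + -2·0 + 1·1 = 17
  a_5 = -2·17 + 3·-2 + -2·4 + 1·0 = -48
  a_6 = -2·-48 + 3·17 + -2·-2 + 1·4 = 155
  a_7 = -2·155 + 3·-48 + -2·17 + 1·-2 = -490
  a_8 = -2·-490 + 3·155 + -2·-48 + 1·17 = 1558
  a_9 = -2·1558 + 3·-490 + -2·155 + 1·-48 = -4944
  a_10 = -2·-4944 + 3·1558 + -2·-490 + 1·155 = 15697
  a_11 = -2·15697 + 3·-4944 + -2·1558 + 1·-490 = -49832
  a_12 = -2·-49832 + 3·15697 + -2·-4944 + 1·1558 = 158201

-2,3,-2,1 ; 158201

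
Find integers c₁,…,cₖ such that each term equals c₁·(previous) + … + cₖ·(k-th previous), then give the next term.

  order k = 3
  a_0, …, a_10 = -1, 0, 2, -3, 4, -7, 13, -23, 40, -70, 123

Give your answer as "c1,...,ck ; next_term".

  a_3 = -2·2 + -1·0 + -1·-1 = -3
  a_4 = -2·-3 + -1·2 + -1·0 = 4
  a_5 = -2·4 + -1·-3 + -1·2 = -7
  a_6 = -2·-7 + -1·4 + -1·-3 = 13
  a_7 = -2·13 + -1·-7 + -1·4 = -23
  a_8 = -2·-23 + -1·13 + -1·-7 = 40
  a_9 = -2·40 + -1·-23 + -1·13 = -70
  a_10 = -2·-70 + -1·40 + -1·-23 = 123
  a_11 = -2·123 + -1·-70 + -1·40 = -216

-2,-1,-1 ; -216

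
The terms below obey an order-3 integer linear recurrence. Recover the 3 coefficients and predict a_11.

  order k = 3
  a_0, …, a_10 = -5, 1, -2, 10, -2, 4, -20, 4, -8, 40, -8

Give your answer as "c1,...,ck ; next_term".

0,0,-2 ; 16

  a_3 = 0·-2 + 0·1 + -2·-5 = 10
  a_4 = 0·10 + 0·-2 + -2·1 = -2
  a_5 = 0·-2 + 0·10 + -2·-2 = 4
  a_6 = 0·4 + 0·-2 + -2·10 = -20
  a_7 = 0·-20 + 0·4 + -2·-2 = 4
  a_8 = 0·4 + 0·-20 + -2·4 = -8
  a_9 = 0·-8 + 0·4 + -2·-20 = 40
  a_10 = 0·40 + 0·-8 + -2·4 = -8
  a_11 = 0·-8 + 0·40 + -2·-8 = 16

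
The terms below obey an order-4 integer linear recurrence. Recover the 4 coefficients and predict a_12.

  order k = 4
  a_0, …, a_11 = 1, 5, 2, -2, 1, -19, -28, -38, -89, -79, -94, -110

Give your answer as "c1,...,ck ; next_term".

  a_4 = 1·-2 + 1·2 + 1·5 + -4·1 = 1
  a_5 = 1·1 + 1·-2 + 1·2 + -4·5 = -19
  a_6 = 1·-19 + 1·1 + 1·-2 + -4·2 = -28
  a_7 = 1·-28 + 1·-19 + 1·1 + -4·-2 = -38
  a_8 = 1·-38 + 1·-28 + 1·-19 + -4·1 = -89
  a_9 = 1·-89 + 1·-38 + 1·-28 + -4·-19 = -79
  a_10 = 1·-79 + 1·-89 + 1·-38 + -4·-28 = -94
  a_11 = 1·-94 + 1·-79 + 1·-89 + -4·-38 = -110
  a_12 = 1·-110 + 1·-94 + 1·-79 + -4·-89 = 73

1,1,1,-4 ; 73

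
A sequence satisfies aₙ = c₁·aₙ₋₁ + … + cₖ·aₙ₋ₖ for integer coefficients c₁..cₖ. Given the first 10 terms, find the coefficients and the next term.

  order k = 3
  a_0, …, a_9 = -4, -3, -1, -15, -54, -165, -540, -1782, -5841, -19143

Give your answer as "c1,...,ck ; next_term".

  a_3 = 3·-1 + 0·-3 + 3·-4 = -15
  a_4 = 3·-15 + 0·-1 + 3·-3 = -54
  a_5 = 3·-54 + 0·-15 + 3·-1 = -165
  a_6 = 3·-165 + 0·-54 + 3·-15 = -540
  a_7 = 3·-540 + 0·-165 + 3·-54 = -1782
  a_8 = 3·-1782 + 0·-540 + 3·-165 = -5841
  a_9 = 3·-5841 + 0·-1782 + 3·-540 = -19143
  a_10 = 3·-19143 + 0·-5841 + 3·-1782 = -62775

3,0,3 ; -62775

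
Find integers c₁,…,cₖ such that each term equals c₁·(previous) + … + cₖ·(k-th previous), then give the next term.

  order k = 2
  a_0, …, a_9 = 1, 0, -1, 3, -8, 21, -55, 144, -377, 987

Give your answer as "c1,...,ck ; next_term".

  a_2 = -3·0 + -1·1 = -1
  a_3 = -3·-1 + -1·0 = 3
  a_4 = -3·3 + -1·-1 = -8
  a_5 = -3·-8 + -1·3 = 21
  a_6 = -3·21 + -1·-8 = -55
  a_7 = -3·-55 + -1·21 = 144
  a_8 = -3·144 + -1·-55 = -377
  a_9 = -3·-377 + -1·144 = 987
  a_10 = -3·987 + -1·-377 = -2584

-3,-1 ; -2584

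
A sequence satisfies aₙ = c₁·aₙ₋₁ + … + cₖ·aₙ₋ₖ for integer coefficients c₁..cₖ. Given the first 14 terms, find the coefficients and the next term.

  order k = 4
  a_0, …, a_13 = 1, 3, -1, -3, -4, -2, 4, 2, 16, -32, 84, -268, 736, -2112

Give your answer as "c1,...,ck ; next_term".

  a_4 = -2·-3 + 2·-1 + -2·3 + -2·1 = -4
  a_5 = -2·-4 + 2·-3 + -2·-1 + -2·3 = -2
  a_6 = -2·-2 + 2·-4 + -2·-3 + -2·-1 = 4
  a_7 = -2·4 + 2·-2 + -2·-4 + -2·-3 = 2
  a_8 = -2·2 + 2·4 + -2·-2 + -2·-4 = 16
  a_9 = -2·16 + 2·2 + -2·4 + -2·-2 = -32
  a_10 = -2·-32 + 2·16 + -2·2 + -2·4 = 84
  a_11 = -2·84 + 2·-32 + -2·16 + -2·2 = -268
  a_12 = -2·-268 + 2·84 + -2·-32 + -2·16 = 736
  a_13 = -2·736 + 2·-268 + -2·84 + -2·-32 = -2112
  a_14 = -2·-2112 + 2·736 + -2·-268 + -2·84 = 6064

-2,2,-2,-2 ; 6064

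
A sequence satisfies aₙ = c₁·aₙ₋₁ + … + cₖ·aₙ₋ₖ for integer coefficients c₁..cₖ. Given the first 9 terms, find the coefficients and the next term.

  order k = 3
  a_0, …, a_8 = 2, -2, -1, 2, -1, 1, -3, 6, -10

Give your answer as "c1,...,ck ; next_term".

-2,-1,-1 ; 17

  a_3 = -2·-1 + -1·-2 + -1·2 = 2
  a_4 = -2·2 + -1·-1 + -1·-2 = -1
  a_5 = -2·-1 + -1·2 + -1·-1 = 1
  a_6 = -2·1 + -1·-1 + -1·2 = -3
  a_7 = -2·-3 + -1·1 + -1·-1 = 6
  a_8 = -2·6 + -1·-3 + -1·1 = -10
  a_9 = -2·-10 + -1·6 + -1·-3 = 17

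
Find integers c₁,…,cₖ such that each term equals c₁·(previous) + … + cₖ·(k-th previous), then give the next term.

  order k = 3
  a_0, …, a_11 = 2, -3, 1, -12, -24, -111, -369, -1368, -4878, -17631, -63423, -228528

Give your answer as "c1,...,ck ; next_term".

3,3,-3 ; -822960

  a_3 = 3·1 + 3·-3 + -3·2 = -12
  a_4 = 3·-12 + 3·1 + -3·-3 = -24
  a_5 = 3·-24 + 3·-12 + -3·1 = -111
  a_6 = 3·-111 + 3·-24 + -3·-12 = -369
  a_7 = 3·-369 + 3·-111 + -3·-24 = -1368
  a_8 = 3·-1368 + 3·-369 + -3·-111 = -4878
  a_9 = 3·-4878 + 3·-1368 + -3·-369 = -17631
  a_10 = 3·-17631 + 3·-4878 + -3·-1368 = -63423
  a_11 = 3·-63423 + 3·-17631 + -3·-4878 = -228528
  a_12 = 3·-228528 + 3·-63423 + -3·-17631 = -822960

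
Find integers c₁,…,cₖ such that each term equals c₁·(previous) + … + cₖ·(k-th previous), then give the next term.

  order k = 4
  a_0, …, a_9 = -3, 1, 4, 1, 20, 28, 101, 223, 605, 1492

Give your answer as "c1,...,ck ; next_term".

  a_4 = 2·1 + 3·4 + -3·1 + -3·-3 = 20
  a_5 = 2·20 + 3·1 + -3·4 + -3·1 = 28
  a_6 = 2·28 + 3·20 + -3·1 + -3·4 = 101
  a_7 = 2·101 + 3·28 + -3·20 + -3·1 = 223
  a_8 = 2·223 + 3·101 + -3·28 + -3·20 = 605
  a_9 = 2·605 + 3·223 + -3·101 + -3·28 = 1492
  a_10 = 2·1492 + 3·605 + -3·223 + -3·101 = 3827

2,3,-3,-3 ; 3827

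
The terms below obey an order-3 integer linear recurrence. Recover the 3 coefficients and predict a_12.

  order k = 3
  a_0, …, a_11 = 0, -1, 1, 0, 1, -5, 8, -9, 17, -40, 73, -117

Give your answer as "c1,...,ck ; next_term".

-2,-2,-3 ; 208

  a_3 = -2·1 + -2·-1 + -3·0 = 0
  a_4 = -2·0 + -2·1 + -3·-1 = 1
  a_5 = -2·1 + -2·0 + -3·1 = -5
  a_6 = -2·-5 + -2·1 + -3·0 = 8
  a_7 = -2·8 + -2·-5 + -3·1 = -9
  a_8 = -2·-9 + -2·8 + -3·-5 = 17
  a_9 = -2·17 + -2·-9 + -3·8 = -40
  a_10 = -2·-40 + -2·17 + -3·-9 = 73
  a_11 = -2·73 + -2·-40 + -3·17 = -117
  a_12 = -2·-117 + -2·73 + -3·-40 = 208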